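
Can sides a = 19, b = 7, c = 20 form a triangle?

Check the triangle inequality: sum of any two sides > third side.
a + b vs c: 19 + 7 = 26 > 20  ✓
a + c vs b: 19 + 20 = 39 > 7  ✓
b + c vs a: 7 + 20 = 27 > 19  ✓

Yes, triangle inequality satisfied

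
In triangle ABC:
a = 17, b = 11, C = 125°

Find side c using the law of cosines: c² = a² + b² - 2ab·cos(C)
c² = 17² + 11² − 2·17·11·cos(125°)
cos(125°) ≈ -0.573576
c² ≈ 289 + 121 − 374·(-0.573576) ≈ 410 + 214.518 ≈ 624.518
c ≈ √624.518 ≈ 24.9903

c = 24.99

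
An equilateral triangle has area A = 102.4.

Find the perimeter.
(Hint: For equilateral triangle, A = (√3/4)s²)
A = (√3/4)s²  ⇒  s² = 4A/√3 = 4·102.4/√3 = 409.6/1.73205 ≈ 236.483
s ≈ √236.483 ≈ 15.378
Perimeter = 3s ≈ 3·15.378 ≈ 46.134

Perimeter = 46.13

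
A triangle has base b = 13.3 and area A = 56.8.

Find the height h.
A = ½·b·h  ⇒  h = 2A/b = 2·56.8/13.3 = 113.6/13.3 ≈ 8.54135

h = 8.541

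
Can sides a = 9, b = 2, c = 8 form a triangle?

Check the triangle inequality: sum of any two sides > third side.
a + b vs c: 9 + 2 = 11 > 8  ✓
a + c vs b: 9 + 8 = 17 > 2  ✓
b + c vs a: 2 + 8 = 10 > 9  ✓

Yes, triangle inequality satisfied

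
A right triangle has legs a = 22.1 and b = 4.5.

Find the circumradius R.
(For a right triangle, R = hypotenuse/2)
Hypotenuse c = √(a² + b²) = √(488.41 + 20.25) = √508.66 ≈ 22.5535
R = c/2 ≈ 22.5535/2 ≈ 11.2767

R = 11.28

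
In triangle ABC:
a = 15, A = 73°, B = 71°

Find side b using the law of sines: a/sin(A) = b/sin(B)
a/sin(A) = b/sin(B)  ⇒  b = a·sin(B)/sin(A) = 15·sin(71°)/sin(73°)
sin(71°) ≈ 0.945519, sin(73°) ≈ 0.956305
b ≈ 15·0.945519/0.956305 ≈ 14.1828/0.956305 ≈ 14.8308

b = 14.83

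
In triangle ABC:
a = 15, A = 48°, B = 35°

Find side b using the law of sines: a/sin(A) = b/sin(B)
a/sin(A) = b/sin(B)  ⇒  b = a·sin(B)/sin(A) = 15·sin(35°)/sin(48°)
sin(35°) ≈ 0.573576, sin(48°) ≈ 0.743145
b ≈ 15·0.573576/0.743145 ≈ 8.60365/0.743145 ≈ 11.5773

b = 11.58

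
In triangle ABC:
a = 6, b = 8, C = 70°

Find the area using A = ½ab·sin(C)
A = ½·a·b·sin(C) = ½·6·8·sin(70°)
sin(70°) ≈ 0.939693
A ≈ ½·48·0.939693 = 24·0.939693 ≈ 22.5526

Area = 22.55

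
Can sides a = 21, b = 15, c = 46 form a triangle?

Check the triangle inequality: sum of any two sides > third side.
a + b vs c: 21 + 15 = 36 ≤ 46  ✗
a + c vs b: 21 + 46 = 67 > 15  ✓
b + c vs a: 15 + 46 = 61 > 21  ✓

No: 21 + 15 = 36 is not > 46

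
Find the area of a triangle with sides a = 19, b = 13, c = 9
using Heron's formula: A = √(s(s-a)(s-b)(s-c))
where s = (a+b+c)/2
s = (19 + 13 + 9)/2 = 41/2 = 20.5
s − a = 1.5, s − b = 7.5, s − c = 11.5
s(s−a)(s−b)(s−c) = 20.5·1.5·7.5·11.5 = 2652.1875
Area = √2652.1875 ≈ 51.4994

s = 20.5, Area = 51.5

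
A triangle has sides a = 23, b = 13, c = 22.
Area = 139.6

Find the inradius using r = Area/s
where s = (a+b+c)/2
s = (23 + 13 + 22)/2 = 58/2 = 29
r = Area/s = 139.6/29 ≈ 4.81379

r = 4.814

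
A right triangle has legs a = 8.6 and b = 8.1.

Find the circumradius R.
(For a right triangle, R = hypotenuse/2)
Hypotenuse c = √(a² + b²) = √(73.96 + 65.61) = √139.57 ≈ 11.814
R = c/2 ≈ 11.814/2 ≈ 5.90699

R = 5.907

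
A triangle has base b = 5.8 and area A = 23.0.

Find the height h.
A = ½·b·h  ⇒  h = 2A/b = 2·23.0/5.8 = 46/5.8 ≈ 7.93103

h = 7.931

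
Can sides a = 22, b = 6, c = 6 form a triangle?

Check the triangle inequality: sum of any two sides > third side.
a + b vs c: 22 + 6 = 28 > 6  ✓
a + c vs b: 22 + 6 = 28 > 6  ✓
b + c vs a: 6 + 6 = 12 ≤ 22  ✗

No: 6 + 6 = 12 is not > 22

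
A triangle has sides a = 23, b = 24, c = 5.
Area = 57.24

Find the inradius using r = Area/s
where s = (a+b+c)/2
s = (23 + 24 + 5)/2 = 52/2 = 26
r = Area/s = 57.24/26 ≈ 2.20154

r = 2.202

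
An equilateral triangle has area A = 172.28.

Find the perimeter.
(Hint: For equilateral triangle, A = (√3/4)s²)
A = (√3/4)s²  ⇒  s² = 4A/√3 = 4·172.28/√3 = 689.12/1.73205 ≈ 397.864
s ≈ √397.864 ≈ 19.9465
Perimeter = 3s ≈ 3·19.9465 ≈ 59.8396

Perimeter = 59.84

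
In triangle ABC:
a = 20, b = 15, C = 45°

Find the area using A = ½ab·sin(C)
A = ½·a·b·sin(C) = ½·20·15·sin(45°)
sin(45°) ≈ 0.707107
A ≈ ½·300·0.707107 = 150·0.707107 ≈ 106.066

Area = 106.1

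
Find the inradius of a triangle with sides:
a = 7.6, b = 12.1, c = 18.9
r = Area/s where s is the semi-perimeter.
s = (7.6 + 12.1 + 18.9)/2 = 38.6/2 = 19.3
Area = √(s(s−a)(s−b)(s−c)) = √(19.3·11.7·7.2·0.4) ≈ √650.333 ≈ 25.5016
r ≈ 25.5016/19.3 ≈ 1.32133

r = 1.321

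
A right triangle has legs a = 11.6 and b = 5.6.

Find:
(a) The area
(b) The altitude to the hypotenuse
(a) The legs are perpendicular, so Area = ½·a·b = ½·11.6·5.6 = ½·64.96 = 32.48
(b) Hypotenuse c = √(a² + b²) = √(134.56 + 31.36) = √165.92 ≈ 12.881
    Area = ½·c·h_c  ⇒  h_c = 2·Area/c = 64.96/12.881 ≈ 5.04309

Area = 32.48, h_c = 5.043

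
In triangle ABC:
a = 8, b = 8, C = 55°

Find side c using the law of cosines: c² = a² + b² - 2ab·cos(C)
c² = 8² + 8² − 2·8·8·cos(55°)
cos(55°) ≈ 0.573576
c² ≈ 64 + 64 − 128·(0.573576) ≈ 128 − 73.4178 ≈ 54.5822
c ≈ √54.5822 ≈ 7.38798

c = 7.388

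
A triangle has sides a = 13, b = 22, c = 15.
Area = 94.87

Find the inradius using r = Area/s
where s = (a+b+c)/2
s = (13 + 22 + 15)/2 = 50/2 = 25
r = Area/s = 94.87/25 ≈ 3.7948

r = 3.795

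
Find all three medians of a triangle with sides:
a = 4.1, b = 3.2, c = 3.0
Median formula: m_a = ½√(2b² + 2c² − a²) (and cyclically). a² = 16.81, b² = 10.24, c² = 9.
m_a = ½√(2·10.24 + 2·9 − 16.81) = ½√21.67 ≈ ½·4.6551 ≈ 2.32755
m_b = ½√(2·16.81 + 2·9 − 10.24) = ½√41.38 ≈ ½·6.43273 ≈ 3.21636
m_c = ½√(2·16.81 + 2·10.24 − 9) = ½√45.1 ≈ ½·6.71565 ≈ 3.35783

m_a = 2.328, m_b = 3.216, m_c = 3.358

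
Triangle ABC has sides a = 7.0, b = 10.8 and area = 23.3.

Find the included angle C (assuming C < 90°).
Area = ½·a·b·sin(C)  ⇒  sin(C) = 2·Area/(a·b) = 2·23.3/(7.0·10.8) = 46.6/75.6 ≈ 0.616402
C = arcsin(0.616402) ≈ 38.0539° (taking the acute solution since C < 90°)

C = 38.05°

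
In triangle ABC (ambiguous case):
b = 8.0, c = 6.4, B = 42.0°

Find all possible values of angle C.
b/sin(B) = c/sin(C)  ⇒  sin(C) = c·sin(B)/b = 6.4·sin(42.0°)/8.0
sin(42.0°) ≈ 0.669131
sin(C) ≈ 6.4·0.669131/8.0 ≈ 4.28244/8.0 ≈ 0.535304
Candidate 1: C₁ = arcsin(0.535304) ≈ 32.3646°  →  A = 180° − 42.0° − 32.3646° ≈ 105.635° > 0, valid
Candidate 2: C₂ = 180° − C₁ ≈ 147.635°  →  A = 180° − 42.0° − 147.635° ≈ -9.6354° ≤ 0, not a valid triangle

C = 32.36° (one solution)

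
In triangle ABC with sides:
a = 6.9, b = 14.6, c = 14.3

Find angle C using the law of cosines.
c² = a² + b² − 2ab·cos(C)  ⇒  cos(C) = (a² + b² − c²)/(2ab)
cos(C) = (6.9² + 14.6² − 14.3²)/(2·6.9·14.6) = (47.61 + 213.16 − 204.49)/201.48 = 56.28/201.48 ≈ 0.279333
C = arccos(0.279333) ≈ 73.7796°

C = 73.78°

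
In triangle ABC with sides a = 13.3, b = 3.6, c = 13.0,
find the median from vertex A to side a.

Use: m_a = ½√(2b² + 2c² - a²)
m_a = ½√(2·3.6² + 2·13.0² − 13.3²) = ½√(2·12.96 + 2·169 − 176.89) = ½√(25.92 + 338 − 176.89) = ½√187.03
√187.03 ≈ 13.6759, so m_a ≈ 6.83795

m_a = 6.838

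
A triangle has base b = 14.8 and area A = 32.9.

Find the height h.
A = ½·b·h  ⇒  h = 2A/b = 2·32.9/14.8 = 65.8/14.8 ≈ 4.44595

h = 4.446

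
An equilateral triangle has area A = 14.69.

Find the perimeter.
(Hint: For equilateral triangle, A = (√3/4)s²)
A = (√3/4)s²  ⇒  s² = 4A/√3 = 4·14.69/√3 = 58.76/1.73205 ≈ 33.9251
s ≈ √33.9251 ≈ 5.82453
Perimeter = 3s ≈ 3·5.82453 ≈ 17.4736

Perimeter = 17.47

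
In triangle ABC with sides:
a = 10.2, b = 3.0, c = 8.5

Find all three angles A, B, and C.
Law of cosines for each angle (a² = 104.04, b² = 9, c² = 72.25):
cos(A) = (b² + c² − a²)/(2bc) = (9 + 72.25 − 104.04)/(2·3.0·8.5) = -22.79/51 ≈ -0.446863  ⇒  A ≈ 116.543°
cos(B) = (a² + c² − b²)/(2ac) = (104.04 + 72.25 − 9)/(2·10.2·8.5) = 167.29/173.4 ≈ 0.964764  ⇒  B ≈ 15.2552°
cos(C) = (a² + b² − c²)/(2ab) = (104.04 + 9 − 72.25)/(2·10.2·3.0) = 40.79/61.2 ≈ 0.666503  ⇒  C ≈ 48.2022°
Check: A + B + C ≈ 180°

A = 116.5°, B = 15.26°, C = 48.2°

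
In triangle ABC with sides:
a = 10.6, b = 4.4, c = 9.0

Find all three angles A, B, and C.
Law of cosines for each angle (a² = 112.36, b² = 19.36, c² = 81):
cos(A) = (b² + c² − a²)/(2bc) = (19.36 + 81 − 112.36)/(2·4.4·9.0) = -12/79.2 ≈ -0.151515  ⇒  A ≈ 98.7147°
cos(B) = (a² + c² − b²)/(2ac) = (112.36 + 81 − 19.36)/(2·10.6·9.0) = 174/190.8 ≈ 0.91195  ⇒  B ≈ 24.2238°
cos(C) = (a² + b² − c²)/(2ab) = (112.36 + 19.36 − 81)/(2·10.6·4.4) = 50.72/93.28 ≈ 0.543739  ⇒  C ≈ 57.0614°
Check: A + B + C ≈ 180°

A = 98.71°, B = 24.22°, C = 57.06°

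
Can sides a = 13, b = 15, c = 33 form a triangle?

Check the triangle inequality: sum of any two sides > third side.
a + b vs c: 13 + 15 = 28 ≤ 33  ✗
a + c vs b: 13 + 33 = 46 > 15  ✓
b + c vs a: 15 + 33 = 48 > 13  ✓

No: 13 + 15 = 28 is not > 33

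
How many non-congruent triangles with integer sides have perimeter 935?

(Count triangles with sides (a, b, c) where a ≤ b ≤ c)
Let a ≤ b ≤ c with a + b + c = 935. The only binding inequality is a + b > c, i.e. 935 − c > c, so c < 935/2; and c ≥ 935/3 since c is the largest side.
So 312 ≤ c ≤ 467. For each c, b runs from ⌈(935 − c)/2⌉ up to c (then a = 935 − b − c satisfies 1 ≤ a ≤ b automatically), giving c − ⌈(935 − c)/2⌉ + 1 choices.
Summing over c: 1 + 3 + 4 + 6 + … + 232 + 234  (156 terms, c = 312, …, 467) = 18330
Check (closed form: nearest integer to p²/48 for even p, (p+3)²/48 for odd p): (935+3)²/48 = 938²/48 = 879844/48 ≈ 18330.08 → 18330

18330 triangles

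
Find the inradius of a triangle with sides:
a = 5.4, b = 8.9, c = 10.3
r = Area/s where s is the semi-perimeter.
s = (5.4 + 8.9 + 10.3)/2 = 24.6/2 = 12.3
Area = √(s(s−a)(s−b)(s−c)) = √(12.3·6.9·3.4·2) ≈ √577.116 ≈ 24.0232
r ≈ 24.0232/12.3 ≈ 1.95311

r = 1.953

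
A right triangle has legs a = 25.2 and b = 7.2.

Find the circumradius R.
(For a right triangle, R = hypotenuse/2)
Hypotenuse c = √(a² + b²) = √(635.04 + 51.84) = √686.88 ≈ 26.2084
R = c/2 ≈ 26.2084/2 ≈ 13.1042

R = 13.1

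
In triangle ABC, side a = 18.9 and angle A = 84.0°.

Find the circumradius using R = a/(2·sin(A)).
R = a/(2·sin(A)) = 18.9/(2·sin(84.0°))
sin(84.0°) ≈ 0.994522
R ≈ 18.9/(2·0.994522) = 18.9/1.98904 ≈ 9.50205

R = 9.502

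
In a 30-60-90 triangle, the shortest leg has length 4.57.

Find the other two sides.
In a 30-60-90 triangle the sides are in ratio 1 : √3 : 2 (short leg : long leg : hypotenuse).
Long leg = 4.57·√3 ≈ 4.57·1.73205 ≈ 7.91547
Hypotenuse = 2·4.57 = 9.14

Long leg = 4.57√3 = 7.915, Hypotenuse = 9.14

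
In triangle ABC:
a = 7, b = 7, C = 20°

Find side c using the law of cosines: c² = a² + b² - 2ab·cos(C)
c² = 7² + 7² − 2·7·7·cos(20°)
cos(20°) ≈ 0.939693
c² ≈ 49 + 49 − 98·(0.939693) ≈ 98 − 92.0899 ≈ 5.91012
c ≈ √5.91012 ≈ 2.43107

c = 2.431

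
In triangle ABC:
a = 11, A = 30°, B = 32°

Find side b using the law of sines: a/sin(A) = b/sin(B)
a/sin(A) = b/sin(B)  ⇒  b = a·sin(B)/sin(A) = 11·sin(32°)/sin(30°)
sin(32°) ≈ 0.529919, sin(30°) ≈ 0.5
b ≈ 11·0.529919/0.5 ≈ 5.82911/0.5 ≈ 11.6582

b = 11.66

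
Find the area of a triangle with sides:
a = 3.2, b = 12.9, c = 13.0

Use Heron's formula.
s = (3.2 + 12.9 + 13.0)/2 = 29.1/2 = 14.55
s − a = 11.35, s − b = 1.65, s − c = 1.55
s(s−a)(s−b)(s−c) = 14.55·11.35·1.65·1.55 ≈ 422.352
Area = √422.352 ≈ 20.5512

Area = 20.55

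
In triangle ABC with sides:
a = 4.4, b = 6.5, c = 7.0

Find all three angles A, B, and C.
Law of cosines for each angle (a² = 19.36, b² = 42.25, c² = 49):
cos(A) = (b² + c² − a²)/(2bc) = (42.25 + 49 − 19.36)/(2·6.5·7.0) = 71.89/91 ≈ 0.79  ⇒  A ≈ 37.8145°
cos(B) = (a² + c² − b²)/(2ac) = (19.36 + 49 − 42.25)/(2·4.4·7.0) = 26.11/61.6 ≈ 0.423864  ⇒  B ≈ 64.9212°
cos(C) = (a² + b² − c²)/(2ab) = (19.36 + 42.25 − 49)/(2·4.4·6.5) = 12.61/57.2 ≈ 0.220455  ⇒  C ≈ 77.2643°
Check: A + B + C ≈ 180°

A = 37.81°, B = 64.92°, C = 77.26°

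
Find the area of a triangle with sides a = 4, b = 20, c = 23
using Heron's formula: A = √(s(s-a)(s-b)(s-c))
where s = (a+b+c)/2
s = (4 + 20 + 23)/2 = 47/2 = 23.5
s − a = 19.5, s − b = 3.5, s − c = 0.5
s(s−a)(s−b)(s−c) = 23.5·19.5·3.5·0.5 = 801.9375
Area = √801.9375 ≈ 28.3185

s = 23.5, Area = 28.32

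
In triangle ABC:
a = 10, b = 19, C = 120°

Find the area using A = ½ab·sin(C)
A = ½·a·b·sin(C) = ½·10·19·sin(120°)
sin(120°) ≈ 0.866025
A ≈ ½·190·0.866025 = 95·0.866025 ≈ 82.2724

Area = 82.27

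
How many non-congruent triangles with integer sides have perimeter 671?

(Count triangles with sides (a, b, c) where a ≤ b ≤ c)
Let a ≤ b ≤ c with a + b + c = 671. The only binding inequality is a + b > c, i.e. 671 − c > c, so c < 671/2; and c ≥ 671/3 since c is the largest side.
So 224 ≤ c ≤ 335. For each c, b runs from ⌈(671 − c)/2⌉ up to c (then a = 671 − b − c satisfies 1 ≤ a ≤ b automatically), giving c − ⌈(671 − c)/2⌉ + 1 choices.
Summing over c: 1 + 3 + 4 + 6 + … + 166 + 168  (112 terms, c = 224, …, 335) = 9464
Check (closed form: nearest integer to p²/48 for even p, (p+3)²/48 for odd p): (671+3)²/48 = 674²/48 = 454276/48 ≈ 9464.08 → 9464

9464 triangles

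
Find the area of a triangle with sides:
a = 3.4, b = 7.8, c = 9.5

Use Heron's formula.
s = (3.4 + 7.8 + 9.5)/2 = 20.7/2 = 10.35
s − a = 6.95, s − b = 2.55, s − c = 0.85
s(s−a)(s−b)(s−c) = 10.35·6.95·2.55·0.85 ≈ 155.914
Area = √155.914 ≈ 12.4865

Area = 12.49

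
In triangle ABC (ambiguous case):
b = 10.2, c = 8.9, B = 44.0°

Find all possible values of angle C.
b/sin(B) = c/sin(C)  ⇒  sin(C) = c·sin(B)/b = 8.9·sin(44.0°)/10.2
sin(44.0°) ≈ 0.694658
sin(C) ≈ 8.9·0.694658/10.2 ≈ 6.18246/10.2 ≈ 0.606123
Candidate 1: C₁ = arcsin(0.606123) ≈ 37.3097°  →  A = 180° − 44.0° − 37.3097° ≈ 98.6903° > 0, valid
Candidate 2: C₂ = 180° − C₁ ≈ 142.69°  →  A = 180° − 44.0° − 142.69° ≈ -6.6903° ≤ 0, not a valid triangle

C = 37.31° (one solution)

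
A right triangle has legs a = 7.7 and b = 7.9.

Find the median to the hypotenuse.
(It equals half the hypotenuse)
Hypotenuse c = √(a² + b²) = √(59.29 + 62.41) = √121.7 ≈ 11.0318
Median to hypotenuse = c/2 ≈ 11.0318/2 ≈ 5.51589

Median = 5.516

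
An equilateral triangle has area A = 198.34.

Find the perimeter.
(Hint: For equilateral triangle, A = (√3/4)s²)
A = (√3/4)s²  ⇒  s² = 4A/√3 = 4·198.34/√3 = 793.36/1.73205 ≈ 458.047
s ≈ √458.047 ≈ 21.402
Perimeter = 3s ≈ 3·21.402 ≈ 64.2061

Perimeter = 64.21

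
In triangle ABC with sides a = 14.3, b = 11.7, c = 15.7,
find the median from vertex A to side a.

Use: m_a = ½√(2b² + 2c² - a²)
m_a = ½√(2·11.7² + 2·15.7² − 14.3²) = ½√(2·136.89 + 2·246.49 − 204.49) = ½√(273.78 + 492.98 − 204.49) = ½√562.27
√562.27 ≈ 23.7122, so m_a ≈ 11.8561

m_a = 11.86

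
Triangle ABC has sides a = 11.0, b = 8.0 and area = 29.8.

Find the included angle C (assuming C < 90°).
Area = ½·a·b·sin(C)  ⇒  sin(C) = 2·Area/(a·b) = 2·29.8/(11.0·8.0) = 59.6/88 ≈ 0.677273
C = arcsin(0.677273) ≈ 42.6309° (taking the acute solution since C < 90°)

C = 42.63°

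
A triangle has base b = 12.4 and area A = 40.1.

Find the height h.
A = ½·b·h  ⇒  h = 2A/b = 2·40.1/12.4 = 80.2/12.4 ≈ 6.46774

h = 6.468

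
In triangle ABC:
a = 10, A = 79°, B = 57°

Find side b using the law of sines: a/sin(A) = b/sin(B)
a/sin(A) = b/sin(B)  ⇒  b = a·sin(B)/sin(A) = 10·sin(57°)/sin(79°)
sin(57°) ≈ 0.838671, sin(79°) ≈ 0.981627
b ≈ 10·0.838671/0.981627 ≈ 8.38671/0.981627 ≈ 8.54368

b = 8.544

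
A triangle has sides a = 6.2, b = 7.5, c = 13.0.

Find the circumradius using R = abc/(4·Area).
First find the area with Heron's formula.
s = (6.2 + 7.5 + 13.0)/2 = 13.35
Area = √(s(s−a)(s−b)(s−c)) = √(13.35·7.15·5.85·0.35) ≈ √195.439 ≈ 13.9799
abc = 6.2·7.5·13.0 = 604.5
R = abc/(4·Area) ≈ 604.5/(4·13.9799) = 604.5/55.9198 ≈ 10.8101

R = 10.81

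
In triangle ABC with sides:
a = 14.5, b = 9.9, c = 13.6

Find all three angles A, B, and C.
Law of cosines for each angle (a² = 210.25, b² = 98.01, c² = 184.96):
cos(A) = (b² + c² − a²)/(2bc) = (98.01 + 184.96 − 210.25)/(2·9.9·13.6) = 72.72/269.28 ≈ 0.270053  ⇒  A ≈ 74.3326°
cos(B) = (a² + c² − b²)/(2ac) = (210.25 + 184.96 − 98.01)/(2·14.5·13.6) = 297.2/394.4 ≈ 0.75355  ⇒  B ≈ 41.1012°
cos(C) = (a² + b² − c²)/(2ab) = (210.25 + 98.01 − 184.96)/(2·14.5·9.9) = 123.3/287.1 ≈ 0.429467  ⇒  C ≈ 64.5663°
Check: A + B + C ≈ 180°

A = 74.33°, B = 41.1°, C = 64.57°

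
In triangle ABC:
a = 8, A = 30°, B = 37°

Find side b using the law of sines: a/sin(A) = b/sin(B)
a/sin(A) = b/sin(B)  ⇒  b = a·sin(B)/sin(A) = 8·sin(37°)/sin(30°)
sin(37°) ≈ 0.601815, sin(30°) ≈ 0.5
b ≈ 8·0.601815/0.5 ≈ 4.81452/0.5 ≈ 9.62904

b = 9.629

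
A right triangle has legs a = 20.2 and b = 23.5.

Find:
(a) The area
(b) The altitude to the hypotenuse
(a) The legs are perpendicular, so Area = ½·a·b = ½·20.2·23.5 = ½·474.7 = 237.35
(b) Hypotenuse c = √(a² + b²) = √(408.04 + 552.25) = √960.29 ≈ 30.9885
    Area = ½·c·h_c  ⇒  h_c = 2·Area/c = 474.7/30.9885 ≈ 15.3186

Area = 237.35, h_c = 15.32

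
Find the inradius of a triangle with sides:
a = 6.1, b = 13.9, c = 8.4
r = Area/s where s is the semi-perimeter.
s = (6.1 + 13.9 + 8.4)/2 = 28.4/2 = 14.2
Area = √(s(s−a)(s−b)(s−c)) = √(14.2·8.1·0.3·5.8) ≈ √200.135 ≈ 14.1469
r ≈ 14.1469/14.2 ≈ 0.996261

r = 0.9963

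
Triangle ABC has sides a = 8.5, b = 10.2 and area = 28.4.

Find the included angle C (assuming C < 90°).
Area = ½·a·b·sin(C)  ⇒  sin(C) = 2·Area/(a·b) = 2·28.4/(8.5·10.2) = 56.8/86.7 ≈ 0.655133
C = arcsin(0.655133) ≈ 40.9297° (taking the acute solution since C < 90°)

C = 40.93°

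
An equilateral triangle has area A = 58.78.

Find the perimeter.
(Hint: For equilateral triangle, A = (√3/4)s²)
A = (√3/4)s²  ⇒  s² = 4A/√3 = 4·58.78/√3 = 235.12/1.73205 ≈ 135.747
s ≈ √135.747 ≈ 11.651
Perimeter = 3s ≈ 3·11.651 ≈ 34.9531

Perimeter = 34.95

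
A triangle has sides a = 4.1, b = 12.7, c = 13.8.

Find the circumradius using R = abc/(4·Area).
First find the area with Heron's formula.
s = (4.1 + 12.7 + 13.8)/2 = 15.3
Area = √(s(s−a)(s−b)(s−c)) = √(15.3·11.2·2.6·1.5) ≈ √668.304 ≈ 25.8516
abc = 4.1·12.7·13.8 = 718.566
R = abc/(4·Area) ≈ 718.566/(4·25.8516) = 718.566/103.406 ≈ 6.94896

R = 6.949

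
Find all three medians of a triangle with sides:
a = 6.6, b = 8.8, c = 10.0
Median formula: m_a = ½√(2b² + 2c² − a²) (and cyclically). a² = 43.56, b² = 77.44, c² = 100.
m_a = ½√(2·77.44 + 2·100 − 43.56) = ½√311.32 ≈ ½·17.6443 ≈ 8.82213
m_b = ½√(2·43.56 + 2·100 − 77.44) = ½√209.68 ≈ ½·14.4803 ≈ 7.24017
m_c = ½√(2·43.56 + 2·77.44 − 100) = ½√142 ≈ ½·11.9164 ≈ 5.95819

m_a = 8.822, m_b = 7.24, m_c = 5.958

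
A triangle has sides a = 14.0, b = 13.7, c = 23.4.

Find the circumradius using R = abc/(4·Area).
First find the area with Heron's formula.
s = (14.0 + 13.7 + 23.4)/2 = 25.55
Area = √(s(s−a)(s−b)(s−c)) = √(25.55·11.55·11.85·2.15) ≈ √7518.47 ≈ 86.7091
abc = 14.0·13.7·23.4 = 4488.12
R = abc/(4·Area) ≈ 4488.12/(4·86.7091) = 4488.12/346.837 ≈ 12.9402

R = 12.94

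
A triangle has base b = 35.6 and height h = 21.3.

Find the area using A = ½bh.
A = ½·b·h = ½·35.6·21.3 = ½·758.28 = 379.14

Area = 379.14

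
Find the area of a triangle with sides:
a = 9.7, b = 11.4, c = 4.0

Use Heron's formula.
s = (9.7 + 11.4 + 4.0)/2 = 25.1/2 = 12.55
s − a = 2.85, s − b = 1.15, s − c = 8.55
s(s−a)(s−b)(s−c) = 12.55·2.85·1.15·8.55 ≈ 351.684
Area = √351.684 ≈ 18.7532

Area = 18.75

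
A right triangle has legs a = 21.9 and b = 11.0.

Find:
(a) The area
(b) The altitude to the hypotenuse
(a) The legs are perpendicular, so Area = ½·a·b = ½·21.9·11.0 = ½·240.9 = 120.45
(b) Hypotenuse c = √(a² + b²) = √(479.61 + 121) = √600.61 ≈ 24.5073
    Area = ½·c·h_c  ⇒  h_c = 2·Area/c = 240.9/24.5073 ≈ 9.82971

Area = 120.45, h_c = 9.83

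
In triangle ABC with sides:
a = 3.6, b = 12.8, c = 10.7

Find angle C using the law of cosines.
c² = a² + b² − 2ab·cos(C)  ⇒  cos(C) = (a² + b² − c²)/(2ab)
cos(C) = (3.6² + 12.8² − 10.7²)/(2·3.6·12.8) = (12.96 + 163.84 − 114.49)/92.16 = 62.31/92.16 ≈ 0.676107
C = arccos(0.676107) ≈ 47.4598°

C = 47.46°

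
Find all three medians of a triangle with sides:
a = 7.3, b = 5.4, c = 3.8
Median formula: m_a = ½√(2b² + 2c² − a²) (and cyclically). a² = 53.29, b² = 29.16, c² = 14.44.
m_a = ½√(2·29.16 + 2·14.44 − 53.29) = ½√33.91 ≈ ½·5.82323 ≈ 2.91161
m_b = ½√(2·53.29 + 2·14.44 − 29.16) = ½√106.3 ≈ ½·10.3102 ≈ 5.15509
m_c = ½√(2·53.29 + 2·29.16 − 14.44) = ½√150.46 ≈ ½·12.2662 ≈ 6.13311

m_a = 2.912, m_b = 5.155, m_c = 6.133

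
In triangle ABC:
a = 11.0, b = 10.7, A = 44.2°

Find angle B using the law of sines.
a/sin(A) = b/sin(B)  ⇒  sin(B) = b·sin(A)/a = 10.7·sin(44.2°)/11.0
sin(44.2°) ≈ 0.697165
sin(B) ≈ 10.7·0.697165/11.0 ≈ 7.45967/11.0 ≈ 0.678152
B = arcsin(0.678152) ≈ 42.6994°
(Since b ≤ a we need B ≤ A, so the obtuse alternative 180° − 42.6994° ≈ 137.301° is rejected.)

B = 42.7°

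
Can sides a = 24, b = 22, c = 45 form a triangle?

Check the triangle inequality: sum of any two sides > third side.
a + b vs c: 24 + 22 = 46 > 45  ✓
a + c vs b: 24 + 45 = 69 > 22  ✓
b + c vs a: 22 + 45 = 67 > 24  ✓

Yes, triangle inequality satisfied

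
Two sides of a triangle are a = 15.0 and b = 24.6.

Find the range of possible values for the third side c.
Triangle inequality: |a − b| < c < a + b
|a − b| = |15.0 − 24.6| = 9.6
a + b = 15.0 + 24.6 = 39.6

9.6 < c < 39.6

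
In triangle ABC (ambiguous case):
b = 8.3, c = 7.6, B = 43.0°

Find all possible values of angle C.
b/sin(B) = c/sin(C)  ⇒  sin(C) = c·sin(B)/b = 7.6·sin(43.0°)/8.3
sin(43.0°) ≈ 0.681998
sin(C) ≈ 7.6·0.681998/8.3 ≈ 5.18319/8.3 ≈ 0.62448
Candidate 1: C₁ = arcsin(0.62448) ≈ 38.6441°  →  A = 180° − 43.0° − 38.6441° ≈ 98.3559° > 0, valid
Candidate 2: C₂ = 180° − C₁ ≈ 141.356°  →  A = 180° − 43.0° − 141.356° ≈ -4.3559° ≤ 0, not a valid triangle

C = 38.64° (one solution)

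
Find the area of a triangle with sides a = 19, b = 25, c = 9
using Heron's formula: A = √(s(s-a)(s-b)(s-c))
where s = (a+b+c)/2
s = (19 + 25 + 9)/2 = 53/2 = 26.5
s − a = 7.5, s − b = 1.5, s − c = 17.5
s(s−a)(s−b)(s−c) = 26.5·7.5·1.5·17.5 = 5217.1875
Area = √5217.1875 ≈ 72.2301

s = 26.5, Area = 72.23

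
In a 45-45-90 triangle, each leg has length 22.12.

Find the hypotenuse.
In a 45-45-90 triangle the sides are in ratio 1 : 1 : √2, so hypotenuse = leg·√2.
Hypotenuse = 22.12·√2 ≈ 22.12·1.41421 ≈ 31.2824

Hypotenuse = 22.12√2 = 31.28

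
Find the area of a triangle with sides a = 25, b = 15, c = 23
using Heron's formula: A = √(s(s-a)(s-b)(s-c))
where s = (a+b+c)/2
s = (25 + 15 + 23)/2 = 63/2 = 31.5
s − a = 6.5, s − b = 16.5, s − c = 8.5
s(s−a)(s−b)(s−c) = 31.5·6.5·16.5·8.5 = 28716.1875
Area = √28716.1875 ≈ 169.459

s = 31.5, Area = 169.5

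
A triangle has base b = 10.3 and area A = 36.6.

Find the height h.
A = ½·b·h  ⇒  h = 2A/b = 2·36.6/10.3 = 73.2/10.3 ≈ 7.1068

h = 7.107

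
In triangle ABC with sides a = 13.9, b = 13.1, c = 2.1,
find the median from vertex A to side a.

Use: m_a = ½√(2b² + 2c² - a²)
m_a = ½√(2·13.1² + 2·2.1² − 13.9²) = ½√(2·171.61 + 2·4.41 − 193.21) = ½√(343.22 + 8.82 − 193.21) = ½√158.83
√158.83 ≈ 12.6028, so m_a ≈ 6.30139

m_a = 6.301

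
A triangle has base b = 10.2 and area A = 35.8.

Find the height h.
A = ½·b·h  ⇒  h = 2A/b = 2·35.8/10.2 = 71.6/10.2 ≈ 7.01961

h = 7.02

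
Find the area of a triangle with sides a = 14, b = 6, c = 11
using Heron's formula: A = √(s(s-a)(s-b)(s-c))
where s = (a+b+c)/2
s = (14 + 6 + 11)/2 = 31/2 = 15.5
s − a = 1.5, s − b = 9.5, s − c = 4.5
s(s−a)(s−b)(s−c) = 15.5·1.5·9.5·4.5 = 993.9375
Area = √993.9375 ≈ 31.5268

s = 15.5, Area = 31.53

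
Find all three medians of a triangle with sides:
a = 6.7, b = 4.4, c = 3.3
Median formula: m_a = ½√(2b² + 2c² − a²) (and cyclically). a² = 44.89, b² = 19.36, c² = 10.89.
m_a = ½√(2·19.36 + 2·10.89 − 44.89) = ½√15.61 ≈ ½·3.95095 ≈ 1.97547
m_b = ½√(2·44.89 + 2·10.89 − 19.36) = ½√92.2 ≈ ½·9.60208 ≈ 4.80104
m_c = ½√(2·44.89 + 2·19.36 − 10.89) = ½√117.61 ≈ ½·10.8448 ≈ 5.42241

m_a = 1.975, m_b = 4.801, m_c = 5.422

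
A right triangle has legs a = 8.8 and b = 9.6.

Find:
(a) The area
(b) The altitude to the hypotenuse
(a) The legs are perpendicular, so Area = ½·a·b = ½·8.8·9.6 = ½·84.48 = 42.24
(b) Hypotenuse c = √(a² + b²) = √(77.44 + 92.16) = √169.6 ≈ 13.0231
    Area = ½·c·h_c  ⇒  h_c = 2·Area/c = 84.48/13.0231 ≈ 6.48696

Area = 42.24, h_c = 6.487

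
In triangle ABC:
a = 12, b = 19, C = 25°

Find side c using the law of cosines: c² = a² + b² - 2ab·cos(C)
c² = 12² + 19² − 2·12·19·cos(25°)
cos(25°) ≈ 0.906308
c² ≈ 144 + 361 − 456·(0.906308) ≈ 505 − 413.276 ≈ 91.7236
c ≈ √91.7236 ≈ 9.57725

c = 9.577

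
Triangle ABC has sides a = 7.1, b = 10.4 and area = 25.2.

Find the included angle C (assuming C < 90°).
Area = ½·a·b·sin(C)  ⇒  sin(C) = 2·Area/(a·b) = 2·25.2/(7.1·10.4) = 50.4/73.84 ≈ 0.682557
C = arcsin(0.682557) ≈ 43.0438° (taking the acute solution since C < 90°)

C = 43.04°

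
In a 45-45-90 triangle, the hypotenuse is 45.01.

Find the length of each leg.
In a 45-45-90 triangle hypotenuse = leg·√2, so leg = hypotenuse/√2.
Leg = 45.01/√2 ≈ 45.01/1.41421 ≈ 31.8269

Each leg = 31.83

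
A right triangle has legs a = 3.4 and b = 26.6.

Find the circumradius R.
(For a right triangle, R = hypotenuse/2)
Hypotenuse c = √(a² + b²) = √(11.56 + 707.56) = √719.12 ≈ 26.8164
R = c/2 ≈ 26.8164/2 ≈ 13.4082

R = 13.41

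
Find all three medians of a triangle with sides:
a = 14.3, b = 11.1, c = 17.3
Median formula: m_a = ½√(2b² + 2c² − a²) (and cyclically). a² = 204.49, b² = 123.21, c² = 299.29.
m_a = ½√(2·123.21 + 2·299.29 − 204.49) = ½√640.51 ≈ ½·25.3083 ≈ 12.6541
m_b = ½√(2·204.49 + 2·299.29 − 123.21) = ½√884.35 ≈ ½·29.738 ≈ 14.869
m_c = ½√(2·204.49 + 2·123.21 − 299.29) = ½√356.11 ≈ ½·18.8709 ≈ 9.43544

m_a = 12.65, m_b = 14.87, m_c = 9.435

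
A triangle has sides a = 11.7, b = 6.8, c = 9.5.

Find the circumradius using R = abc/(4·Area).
First find the area with Heron's formula.
s = (11.7 + 6.8 + 9.5)/2 = 14
Area = √(s(s−a)(s−b)(s−c)) = √(14·2.3·7.2·4.5) ≈ √1043.28 ≈ 32.2998
abc = 11.7·6.8·9.5 = 755.82
R = abc/(4·Area) ≈ 755.82/(4·32.2998) = 755.82/129.199 ≈ 5.85003

R = 5.85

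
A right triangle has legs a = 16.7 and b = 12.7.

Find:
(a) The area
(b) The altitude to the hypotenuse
(a) The legs are perpendicular, so Area = ½·a·b = ½·16.7·12.7 = ½·212.09 = 106.045
(b) Hypotenuse c = √(a² + b²) = √(278.89 + 161.29) = √440.18 ≈ 20.9805
    Area = ½·c·h_c  ⇒  h_c = 2·Area/c = 212.09/20.9805 ≈ 10.1089

Area = 106.045, h_c = 10.11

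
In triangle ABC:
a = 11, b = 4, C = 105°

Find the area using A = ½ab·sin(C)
A = ½·a·b·sin(C) = ½·11·4·sin(105°)
sin(105°) ≈ 0.965926
A ≈ ½·44·0.965926 = 22·0.965926 ≈ 21.2504

Area = 21.25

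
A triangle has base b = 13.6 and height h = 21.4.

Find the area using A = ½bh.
A = ½·b·h = ½·13.6·21.4 = ½·291.04 = 145.52

Area = 145.52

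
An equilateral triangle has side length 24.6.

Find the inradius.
r = Area/s with s the semi-perimeter.
Area = (√3/4)·24.6² = (√3/4)·605.16 ≈ 0.433013·605.16 ≈ 262.042
s = 3·24.6/2 = 36.9
r ≈ 262.042/36.9 ≈ 7.10141
(Equivalently r = side/(2√3) = 24.6/3.4641 ≈ 7.10141.)

r = 7.101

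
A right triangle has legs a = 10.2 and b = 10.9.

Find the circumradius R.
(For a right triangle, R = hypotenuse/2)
Hypotenuse c = √(a² + b²) = √(104.04 + 118.81) = √222.85 ≈ 14.9282
R = c/2 ≈ 14.9282/2 ≈ 7.46408

R = 7.464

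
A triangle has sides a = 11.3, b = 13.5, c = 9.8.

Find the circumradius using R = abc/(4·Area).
First find the area with Heron's formula.
s = (11.3 + 13.5 + 9.8)/2 = 17.3
Area = √(s(s−a)(s−b)(s−c)) = √(17.3·6·3.8·7.5) ≈ √2958.3 ≈ 54.3903
abc = 11.3·13.5·9.8 = 1494.99
R = abc/(4·Area) ≈ 1494.99/(4·54.3903) = 1494.99/217.561 ≈ 6.87159

R = 6.872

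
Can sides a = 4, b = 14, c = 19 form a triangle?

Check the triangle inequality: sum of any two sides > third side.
a + b vs c: 4 + 14 = 18 ≤ 19  ✗
a + c vs b: 4 + 19 = 23 > 14  ✓
b + c vs a: 14 + 19 = 33 > 4  ✓

No: 4 + 14 = 18 is not > 19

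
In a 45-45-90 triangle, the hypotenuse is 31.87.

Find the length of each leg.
In a 45-45-90 triangle hypotenuse = leg·√2, so leg = hypotenuse/√2.
Leg = 31.87/√2 ≈ 31.87/1.41421 ≈ 22.5355

Each leg = 22.54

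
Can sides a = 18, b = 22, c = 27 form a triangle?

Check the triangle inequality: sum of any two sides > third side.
a + b vs c: 18 + 22 = 40 > 27  ✓
a + c vs b: 18 + 27 = 45 > 22  ✓
b + c vs a: 22 + 27 = 49 > 18  ✓

Yes, triangle inequality satisfied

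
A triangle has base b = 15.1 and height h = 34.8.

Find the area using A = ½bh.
A = ½·b·h = ½·15.1·34.8 = ½·525.48 = 262.74

Area = 262.74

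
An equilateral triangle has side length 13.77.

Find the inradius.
r = Area/s with s the semi-perimeter.
Area = (√3/4)·13.77² = (√3/4)·189.6129 ≈ 0.433013·189.6129 ≈ 82.1048
s = 3·13.77/2 = 20.655
r ≈ 82.1048/20.655 ≈ 3.97506
(Equivalently r = side/(2√3) = 13.77/3.4641 ≈ 3.97506.)

r = 3.975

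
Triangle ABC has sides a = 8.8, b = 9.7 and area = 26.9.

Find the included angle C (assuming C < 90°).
Area = ½·a·b·sin(C)  ⇒  sin(C) = 2·Area/(a·b) = 2·26.9/(8.8·9.7) = 53.8/85.36 ≈ 0.630272
C = arcsin(0.630272) ≈ 39.0702° (taking the acute solution since C < 90°)

C = 39.07°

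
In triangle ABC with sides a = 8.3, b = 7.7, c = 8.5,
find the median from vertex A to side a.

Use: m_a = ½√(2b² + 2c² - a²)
m_a = ½√(2·7.7² + 2·8.5² − 8.3²) = ½√(2·59.29 + 2·72.25 − 68.89) = ½√(118.58 + 144.5 − 68.89) = ½√194.19
√194.19 ≈ 13.9352, so m_a ≈ 6.9676

m_a = 6.968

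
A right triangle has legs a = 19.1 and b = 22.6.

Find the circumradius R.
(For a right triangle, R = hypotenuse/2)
Hypotenuse c = √(a² + b²) = √(364.81 + 510.76) = √875.57 ≈ 29.59
R = c/2 ≈ 29.59/2 ≈ 14.795

R = 14.8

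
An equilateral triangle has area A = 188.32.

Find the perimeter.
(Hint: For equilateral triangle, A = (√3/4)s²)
A = (√3/4)s²  ⇒  s² = 4A/√3 = 4·188.32/√3 = 753.28/1.73205 ≈ 434.906
s ≈ √434.906 ≈ 20.8544
Perimeter = 3s ≈ 3·20.8544 ≈ 62.5632

Perimeter = 62.56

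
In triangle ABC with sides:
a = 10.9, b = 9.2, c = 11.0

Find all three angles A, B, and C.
Law of cosines for each angle (a² = 118.81, b² = 84.64, c² = 121):
cos(A) = (b² + c² − a²)/(2bc) = (84.64 + 121 − 118.81)/(2·9.2·11.0) = 86.83/202.4 ≈ 0.429002  ⇒  A ≈ 64.5958°
cos(B) = (a² + c² − b²)/(2ac) = (118.81 + 121 − 84.64)/(2·10.9·11.0) = 155.17/239.8 ≈ 0.647081  ⇒  B ≈ 49.6781°
cos(C) = (a² + b² − c²)/(2ab) = (118.81 + 84.64 − 121)/(2·10.9·9.2) = 82.45/200.56 ≈ 0.411099  ⇒  C ≈ 65.7261°
Check: A + B + C ≈ 180°

A = 64.6°, B = 49.68°, C = 65.73°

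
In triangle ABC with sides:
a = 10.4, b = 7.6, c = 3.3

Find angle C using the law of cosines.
c² = a² + b² − 2ab·cos(C)  ⇒  cos(C) = (a² + b² − c²)/(2ab)
cos(C) = (10.4² + 7.6² − 3.3²)/(2·10.4·7.6) = (108.16 + 57.76 − 10.89)/158.08 = 155.03/158.08 ≈ 0.980706
C = arccos(0.980706) ≈ 11.2733°

C = 11.27°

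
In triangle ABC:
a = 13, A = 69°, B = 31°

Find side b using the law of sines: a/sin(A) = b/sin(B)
a/sin(A) = b/sin(B)  ⇒  b = a·sin(B)/sin(A) = 13·sin(31°)/sin(69°)
sin(31°) ≈ 0.515038, sin(69°) ≈ 0.93358
b ≈ 13·0.515038/0.93358 ≈ 6.69549/0.93358 ≈ 7.17185

b = 7.172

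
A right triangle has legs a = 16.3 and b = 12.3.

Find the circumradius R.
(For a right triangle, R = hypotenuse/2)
Hypotenuse c = √(a² + b²) = √(265.69 + 151.29) = √416.98 ≈ 20.4201
R = c/2 ≈ 20.4201/2 ≈ 10.21

R = 10.21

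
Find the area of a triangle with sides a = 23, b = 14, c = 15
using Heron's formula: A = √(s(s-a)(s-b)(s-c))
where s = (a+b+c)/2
s = (23 + 14 + 15)/2 = 52/2 = 26
s − a = 3, s − b = 12, s − c = 11
s(s−a)(s−b)(s−c) = 26·3·12·11 = 10296
Area = √10296 ≈ 101.469

s = 26.0, Area = 101.5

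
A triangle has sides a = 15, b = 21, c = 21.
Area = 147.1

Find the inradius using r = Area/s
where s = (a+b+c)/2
s = (15 + 21 + 21)/2 = 57/2 = 28.5
r = Area/s = 147.1/28.5 ≈ 5.1614

r = 5.161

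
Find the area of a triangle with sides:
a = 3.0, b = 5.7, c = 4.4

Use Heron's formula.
s = (3.0 + 5.7 + 4.4)/2 = 13.1/2 = 6.55
s − a = 3.55, s − b = 0.85, s − c = 2.15
s(s−a)(s−b)(s−c) = 6.55·3.55·0.85·2.15 ≈ 42.4939
Area = √42.4939 ≈ 6.51874

Area = 6.519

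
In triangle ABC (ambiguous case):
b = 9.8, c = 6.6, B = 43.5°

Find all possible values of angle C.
b/sin(B) = c/sin(C)  ⇒  sin(C) = c·sin(B)/b = 6.6·sin(43.5°)/9.8
sin(43.5°) ≈ 0.688355
sin(C) ≈ 6.6·0.688355/9.8 ≈ 4.54314/9.8 ≈ 0.463586
Candidate 1: C₁ = arcsin(0.463586) ≈ 27.6187°  →  A = 180° − 43.5° − 27.6187° ≈ 108.881° > 0, valid
Candidate 2: C₂ = 180° − C₁ ≈ 152.381°  →  A = 180° − 43.5° − 152.381° ≈ -15.8813° ≤ 0, not a valid triangle

C = 27.62° (one solution)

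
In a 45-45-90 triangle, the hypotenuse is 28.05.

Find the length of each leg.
In a 45-45-90 triangle hypotenuse = leg·√2, so leg = hypotenuse/√2.
Leg = 28.05/√2 ≈ 28.05/1.41421 ≈ 19.8343

Each leg = 19.83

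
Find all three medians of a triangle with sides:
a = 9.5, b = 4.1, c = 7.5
Median formula: m_a = ½√(2b² + 2c² − a²) (and cyclically). a² = 90.25, b² = 16.81, c² = 56.25.
m_a = ½√(2·16.81 + 2·56.25 − 90.25) = ½√55.87 ≈ ½·7.47462 ≈ 3.73731
m_b = ½√(2·90.25 + 2·56.25 − 16.81) = ½√276.19 ≈ ½·16.619 ≈ 8.30948
m_c = ½√(2·90.25 + 2·16.81 − 56.25) = ½√157.87 ≈ ½·12.5646 ≈ 6.28232

m_a = 3.737, m_b = 8.309, m_c = 6.282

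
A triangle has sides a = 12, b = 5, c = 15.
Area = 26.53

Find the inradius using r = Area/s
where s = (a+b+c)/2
s = (12 + 5 + 15)/2 = 32/2 = 16
r = Area/s = 26.53/16 ≈ 1.65813

r = 1.658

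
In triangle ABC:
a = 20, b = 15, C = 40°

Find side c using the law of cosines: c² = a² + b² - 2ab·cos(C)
c² = 20² + 15² − 2·20·15·cos(40°)
cos(40°) ≈ 0.766044
c² ≈ 400 + 225 − 600·(0.766044) ≈ 625 − 459.627 ≈ 165.373
c ≈ √165.373 ≈ 12.8598

c = 12.86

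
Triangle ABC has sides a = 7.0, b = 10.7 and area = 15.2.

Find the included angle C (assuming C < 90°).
Area = ½·a·b·sin(C)  ⇒  sin(C) = 2·Area/(a·b) = 2·15.2/(7.0·10.7) = 30.4/74.9 ≈ 0.405874
C = arcsin(0.405874) ≈ 23.9459° (taking the acute solution since C < 90°)

C = 23.95°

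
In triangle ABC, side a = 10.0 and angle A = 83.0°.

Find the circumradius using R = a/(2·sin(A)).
R = a/(2·sin(A)) = 10.0/(2·sin(83.0°))
sin(83.0°) ≈ 0.992546
R ≈ 10.0/(2·0.992546) = 10.0/1.98509 ≈ 5.03755

R = 5.038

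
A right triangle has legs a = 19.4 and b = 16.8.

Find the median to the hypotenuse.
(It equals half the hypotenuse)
Hypotenuse c = √(a² + b²) = √(376.36 + 282.24) = √658.6 ≈ 25.6632
Median to hypotenuse = c/2 ≈ 25.6632/2 ≈ 12.8316

Median = 12.83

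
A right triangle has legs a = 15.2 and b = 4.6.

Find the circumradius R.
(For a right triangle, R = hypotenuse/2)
Hypotenuse c = √(a² + b²) = √(231.04 + 21.16) = √252.2 ≈ 15.8808
R = c/2 ≈ 15.8808/2 ≈ 7.9404

R = 7.94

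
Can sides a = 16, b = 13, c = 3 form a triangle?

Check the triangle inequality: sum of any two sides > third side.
a + b vs c: 16 + 13 = 29 > 3  ✓
a + c vs b: 16 + 3 = 19 > 13  ✓
b + c vs a: 13 + 3 = 16 ≤ 16  ✗

No: 13 + 3 = 16 is not > 16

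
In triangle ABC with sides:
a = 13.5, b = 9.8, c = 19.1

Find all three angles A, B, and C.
Law of cosines for each angle (a² = 182.25, b² = 96.04, c² = 364.81):
cos(A) = (b² + c² − a²)/(2bc) = (96.04 + 364.81 − 182.25)/(2·9.8·19.1) = 278.6/374.36 ≈ 0.744203  ⇒  A ≈ 41.9093°
cos(B) = (a² + c² − b²)/(2ac) = (182.25 + 364.81 − 96.04)/(2·13.5·19.1) = 451.02/515.7 ≈ 0.874578  ⇒  B ≈ 29.0049°
cos(C) = (a² + b² − c²)/(2ab) = (182.25 + 96.04 − 364.81)/(2·13.5·9.8) = -86.52/264.6 ≈ -0.326984  ⇒  C ≈ 109.086°
Check: A + B + C ≈ 180°

A = 41.91°, B = 29°, C = 109.1°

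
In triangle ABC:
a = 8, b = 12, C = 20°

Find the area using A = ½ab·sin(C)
A = ½·a·b·sin(C) = ½·8·12·sin(20°)
sin(20°) ≈ 0.34202
A ≈ ½·96·0.34202 = 48·0.34202 ≈ 16.417

Area = 16.42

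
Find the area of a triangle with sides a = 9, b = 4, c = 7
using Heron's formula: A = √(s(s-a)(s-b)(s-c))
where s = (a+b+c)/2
s = (9 + 4 + 7)/2 = 20/2 = 10
s − a = 1, s − b = 6, s − c = 3
s(s−a)(s−b)(s−c) = 10·1·6·3 = 180
Area = √180 ≈ 13.4164

s = 10.0, Area = 13.42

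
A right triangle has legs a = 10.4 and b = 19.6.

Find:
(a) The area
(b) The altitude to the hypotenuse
(a) The legs are perpendicular, so Area = ½·a·b = ½·10.4·19.6 = ½·203.84 = 101.92
(b) Hypotenuse c = √(a² + b²) = √(108.16 + 384.16) = √492.32 ≈ 22.1883
    Area = ½·c·h_c  ⇒  h_c = 2·Area/c = 203.84/22.1883 ≈ 9.18683

Area = 101.92, h_c = 9.187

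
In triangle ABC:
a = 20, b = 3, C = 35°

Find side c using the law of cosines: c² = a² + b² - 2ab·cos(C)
c² = 20² + 3² − 2·20·3·cos(35°)
cos(35°) ≈ 0.819152
c² ≈ 400 + 9 − 120·(0.819152) ≈ 409 − 98.2982 ≈ 310.702
c ≈ √310.702 ≈ 17.6267

c = 17.63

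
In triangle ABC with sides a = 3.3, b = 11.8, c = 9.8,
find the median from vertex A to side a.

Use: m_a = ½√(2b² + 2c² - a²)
m_a = ½√(2·11.8² + 2·9.8² − 3.3²) = ½√(2·139.24 + 2·96.04 − 10.89) = ½√(278.48 + 192.08 − 10.89) = ½√459.67
√459.67 ≈ 21.4399, so m_a ≈ 10.72

m_a = 10.72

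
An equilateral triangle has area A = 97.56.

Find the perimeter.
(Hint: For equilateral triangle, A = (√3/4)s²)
A = (√3/4)s²  ⇒  s² = 4A/√3 = 4·97.56/√3 = 390.24/1.73205 ≈ 225.305
s ≈ √225.305 ≈ 15.0102
Perimeter = 3s ≈ 3·15.0102 ≈ 45.0305

Perimeter = 45.03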